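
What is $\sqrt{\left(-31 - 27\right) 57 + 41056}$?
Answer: $5 \sqrt{1510} \approx 194.29$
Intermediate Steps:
$\sqrt{\left(-31 - 27\right) 57 + 41056} = \sqrt{\left(-58\right) 57 + 41056} = \sqrt{-3306 + 41056} = \sqrt{37750} = 5 \sqrt{1510}$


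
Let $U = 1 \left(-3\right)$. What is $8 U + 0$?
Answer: $-24$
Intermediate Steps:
$U = -3$
$8 U + 0 = 8 \left(-3\right) + 0 = -24 + 0 = -24$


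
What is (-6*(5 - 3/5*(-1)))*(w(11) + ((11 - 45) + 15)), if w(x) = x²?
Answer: -17136/5 ≈ -3427.2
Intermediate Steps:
(-6*(5 - 3/5*(-1)))*(w(11) + ((11 - 45) + 15)) = (-6*(5 - 3/5*(-1)))*(11² + ((11 - 45) + 15)) = (-6*(5 - 3*⅕*(-1)))*(121 + (-34 + 15)) = (-6*(5 - ⅗*(-1)))*(121 - 19) = -6*(5 + ⅗)*102 = -6*28/5*102 = -168/5*102 = -17136/5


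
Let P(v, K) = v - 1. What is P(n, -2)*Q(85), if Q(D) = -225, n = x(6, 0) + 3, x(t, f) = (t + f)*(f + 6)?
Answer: -8550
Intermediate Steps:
x(t, f) = (6 + f)*(f + t) (x(t, f) = (f + t)*(6 + f) = (6 + f)*(f + t))
n = 39 (n = (0**2 + 6*0 + 6*6 + 0*6) + 3 = (0 + 0 + 36 + 0) + 3 = 36 + 3 = 39)
P(v, K) = -1 + v
P(n, -2)*Q(85) = (-1 + 39)*(-225) = 38*(-225) = -8550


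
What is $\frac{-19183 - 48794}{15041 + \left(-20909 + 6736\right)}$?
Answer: $- \frac{9711}{124} \approx -78.314$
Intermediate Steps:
$\frac{-19183 - 48794}{15041 + \left(-20909 + 6736\right)} = - \frac{67977}{15041 - 14173} = - \frac{67977}{868} = \left(-67977\right) \frac{1}{868} = - \frac{9711}{124}$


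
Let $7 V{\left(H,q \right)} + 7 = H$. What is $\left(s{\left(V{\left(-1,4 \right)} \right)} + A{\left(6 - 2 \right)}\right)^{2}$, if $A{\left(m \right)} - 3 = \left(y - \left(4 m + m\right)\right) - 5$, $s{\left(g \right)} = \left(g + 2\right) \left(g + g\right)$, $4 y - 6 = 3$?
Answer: $\frac{18105025}{38416} \approx 471.29$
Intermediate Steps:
$y = \frac{9}{4}$ ($y = \frac{3}{2} + \frac{1}{4} \cdot 3 = \frac{3}{2} + \frac{3}{4} = \frac{9}{4} \approx 2.25$)
$V{\left(H,q \right)} = -1 + \frac{H}{7}$
$s{\left(g \right)} = 2 g \left(2 + g\right)$ ($s{\left(g \right)} = \left(2 + g\right) 2 g = 2 g \left(2 + g\right)$)
$A{\left(m \right)} = \frac{1}{4} - 5 m$ ($A{\left(m \right)} = 3 - \left(\frac{11}{4} + 5 m\right) = \frac{1}{4} - 5 m$)
$\left(s{\left(V{\left(-1,4 \right)} \right)} + A{\left(6 - 2 \right)}\right)^{2} = \left(2 \left(-1 + \frac{1}{7} \left(-1\right)\right) \left(2 + \left(-1 + \frac{1}{7} \left(-1\right)\right)\right) + \left(\frac{1}{4} - 5 \left(6 - 2\right)\right)\right)^{2} = \left(2 \left(-1 - \frac{1}{7}\right) \left(2 - \frac{8}{7}\right) + \left(\frac{1}{4} - 20\right)\right)^{2} = \left(2 \left(- \frac{8}{7}\right) \left(2 - \frac{8}{7}\right) + \left(\frac{1}{4} - 20\right)\right)^{2} = \left(2 \left(- \frac{8}{7}\right) \frac{6}{7} - \frac{79}{4}\right)^{2} = \left(- \frac{96}{49} - \frac{79}{4}\right)^{2} = \left(- \frac{4255}{196}\right)^{2} = \frac{18105025}{38416}$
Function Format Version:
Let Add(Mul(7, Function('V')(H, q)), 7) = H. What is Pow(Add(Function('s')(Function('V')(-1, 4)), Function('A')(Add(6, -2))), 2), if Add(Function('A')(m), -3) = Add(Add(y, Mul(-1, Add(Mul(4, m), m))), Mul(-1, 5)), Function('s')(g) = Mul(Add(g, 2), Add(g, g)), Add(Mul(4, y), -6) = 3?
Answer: Rational(18105025, 38416) ≈ 471.29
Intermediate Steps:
y = Rational(9, 4) (y = Add(Rational(3, 2), Mul(Rational(1, 4), 3)) = Add(Rational(3, 2), Rational(3, 4)) = Rational(9, 4) ≈ 2.2500)
Function('V')(H, q) = Add(-1, Mul(Rational(1, 7), H))
Function('s')(g) = Mul(2, g, Add(2, g)) (Function('s')(g) = Mul(Add(2, g), Mul(2, g)) = Mul(2, g, Add(2, g)))
Function('A')(m) = Add(Rational(1, 4), Mul(-5, m)) (Function('A')(m) = Add(3, Add(Add(Rational(9, 4), Mul(-1, Add(Mul(4, m), m))), Mul(-1, 5))) = Add(3, Add(Add(Rational(9, 4), Mul(-1, Mul(5, m))), -5)) = Add(3, Add(Add(Rational(9, 4), Mul(-5, m)), -5)) = Add(3, Add(Rational(-11, 4), Mul(-5, m))) = Add(Rational(1, 4), Mul(-5, m)))
Pow(Add(Function('s')(Function('V')(-1, 4)), Function('A')(Add(6, -2))), 2) = Pow(Add(Mul(2, Add(-1, Mul(Rational(1, 7), -1)), Add(2, Add(-1, Mul(Rational(1, 7), -1)))), Add(Rational(1, 4), Mul(-5, Add(6, -2)))), 2) = Pow(Add(Mul(2, Add(-1, Rational(-1, 7)), Add(2, Add(-1, Rational(-1, 7)))), Add(Rational(1, 4), Mul(-5, 4))), 2) = Pow(Add(Mul(2, Rational(-8, 7), Add(2, Rational(-8, 7))), Add(Rational(1, 4), -20)), 2) = Pow(Add(Mul(2, Rational(-8, 7), Rational(6, 7)), Rational(-79, 4)), 2) = Pow(Add(Rational(-96, 49), Rational(-79, 4)), 2) = Pow(Rational(-4255, 196), 2) = Rational(18105025, 38416)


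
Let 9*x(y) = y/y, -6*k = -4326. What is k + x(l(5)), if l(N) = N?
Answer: 6490/9 ≈ 721.11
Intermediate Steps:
k = 721 (k = -1/6*(-4326) = 721)
x(y) = 1/9 (x(y) = (y/y)/9 = (1/9)*1 = 1/9)
k + x(l(5)) = 721 + 1/9 = 6490/9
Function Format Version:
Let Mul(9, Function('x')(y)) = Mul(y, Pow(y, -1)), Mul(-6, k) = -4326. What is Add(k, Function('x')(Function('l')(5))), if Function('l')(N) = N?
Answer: Rational(6490, 9) ≈ 721.11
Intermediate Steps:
k = 721 (k = Mul(Rational(-1, 6), -4326) = 721)
Function('x')(y) = Rational(1, 9) (Function('x')(y) = Mul(Rational(1, 9), Mul(y, Pow(y, -1))) = Mul(Rational(1, 9), 1) = Rational(1, 9))
Add(k, Function('x')(Function('l')(5))) = Add(721, Rational(1, 9)) = Rational(6490, 9)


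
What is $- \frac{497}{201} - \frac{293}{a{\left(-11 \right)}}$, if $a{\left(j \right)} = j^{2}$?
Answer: $- \frac{119030}{24321} \approx -4.8941$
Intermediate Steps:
$- \frac{497}{201} - \frac{293}{a{\left(-11 \right)}} = - \frac{497}{201} - \frac{293}{\left(-11\right)^{2}} = \left(-497\right) \frac{1}{201} - \frac{293}{121} = - \frac{497}{201} - \frac{293}{121} = - \frac{119030}{24321}$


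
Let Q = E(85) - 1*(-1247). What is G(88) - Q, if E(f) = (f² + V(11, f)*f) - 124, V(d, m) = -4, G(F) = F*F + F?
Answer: -176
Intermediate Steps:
G(F) = F + F² (G(F) = F² + F = F + F²)
E(f) = -124 + f² - 4*f (E(f) = (f² - 4*f) - 124 = -124 + f² - 4*f)
Q = 8008 (Q = (-124 + 85² - 4*85) - 1*(-1247) = (-124 + 7225 - 340) + 1247 = 6761 + 1247 = 8008)
G(88) - Q = 88*(1 + 88) - 1*8008 = 88*89 - 8008 = 7832 - 8008 = -176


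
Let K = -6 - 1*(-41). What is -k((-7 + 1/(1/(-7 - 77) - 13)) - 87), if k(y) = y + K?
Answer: 64571/1093 ≈ 59.077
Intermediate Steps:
K = 35 (K = -6 + 41 = 35)
k(y) = 35 + y (k(y) = y + 35 = 35 + y)
-k((-7 + 1/(1/(-7 - 77) - 13)) - 87) = -(35 + ((-7 + 1/(1/(-7 - 77) - 13)) - 87)) = -(35 + ((-7 + 1/(1/(-84) - 13)) - 87)) = -(35 + ((-7 + 1/(-1/84 - 13)) - 87)) = -(35 + ((-7 + 1/(-1093/84)) - 87)) = -(35 + ((-7 - 84/1093) - 87)) = -(35 + (-7735/1093 - 87)) = -(35 - 102826/1093) = -1*(-64571/1093) = 64571/1093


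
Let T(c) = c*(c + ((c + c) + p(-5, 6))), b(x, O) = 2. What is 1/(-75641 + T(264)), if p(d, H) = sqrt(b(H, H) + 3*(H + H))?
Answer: 133447/17805453361 - 264*sqrt(38)/17805453361 ≈ 7.4033e-6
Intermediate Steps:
p(d, H) = sqrt(2 + 6*H) (p(d, H) = sqrt(2 + 3*(H + H)) = sqrt(2 + 3*(2*H)) = sqrt(2 + 6*H))
T(c) = c*(sqrt(38) + 3*c) (T(c) = c*(c + ((c + c) + sqrt(2 + 6*6))) = c*(c + (2*c + sqrt(2 + 36))) = c*(c + (2*c + sqrt(38))) = c*(c + (sqrt(38) + 2*c)) = c*(sqrt(38) + 3*c))
1/(-75641 + T(264)) = 1/(-75641 + 264*(sqrt(38) + 3*264)) = 1/(-75641 + 264*(sqrt(38) + 792)) = 1/(-75641 + 264*(792 + sqrt(38))) = 1/(-75641 + (209088 + 264*sqrt(38))) = 1/(133447 + 264*sqrt(38))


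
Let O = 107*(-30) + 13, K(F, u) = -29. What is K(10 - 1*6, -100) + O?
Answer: -3226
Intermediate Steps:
O = -3197 (O = -3210 + 13 = -3197)
K(10 - 1*6, -100) + O = -29 - 3197 = -3226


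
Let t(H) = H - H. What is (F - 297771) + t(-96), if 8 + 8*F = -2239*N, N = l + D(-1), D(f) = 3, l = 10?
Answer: -2411283/8 ≈ -3.0141e+5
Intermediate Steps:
N = 13 (N = 10 + 3 = 13)
t(H) = 0
F = -29115/8 (F = -1 + (-2239*13)/8 = -1 + (⅛)*(-29107) = -1 - 29107/8 = -29115/8 ≈ -3639.4)
(F - 297771) + t(-96) = (-29115/8 - 297771) + 0 = -2411283/8 + 0 = -2411283/8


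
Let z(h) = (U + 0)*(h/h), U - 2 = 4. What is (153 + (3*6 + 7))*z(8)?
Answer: 1068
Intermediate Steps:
U = 6 (U = 2 + 4 = 6)
z(h) = 6 (z(h) = (6 + 0)*(h/h) = 6*1 = 6)
(153 + (3*6 + 7))*z(8) = (153 + (3*6 + 7))*6 = (153 + (18 + 7))*6 = (153 + 25)*6 = 178*6 = 1068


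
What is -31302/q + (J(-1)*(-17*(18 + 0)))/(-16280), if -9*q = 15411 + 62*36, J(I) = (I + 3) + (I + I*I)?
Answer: 383097213/23935670 ≈ 16.005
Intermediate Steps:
J(I) = 3 + I² + 2*I (J(I) = (3 + I) + (I + I²) = 3 + I² + 2*I)
q = -5881/3 (q = -(15411 + 62*36)/9 = -(15411 + 2232)/9 = -⅑*17643 = -5881/3 ≈ -1960.3)
-31302/q + (J(-1)*(-17*(18 + 0)))/(-16280) = -31302/(-5881/3) + ((3 + (-1)² + 2*(-1))*(-17*(18 + 0)))/(-16280) = -31302*(-3/5881) + ((3 + 1 - 2)*(-17*18))*(-1/16280) = 93906/5881 + (2*(-306))*(-1/16280) = 93906/5881 - 612*(-1/16280) = 93906/5881 + 153/4070 = 383097213/23935670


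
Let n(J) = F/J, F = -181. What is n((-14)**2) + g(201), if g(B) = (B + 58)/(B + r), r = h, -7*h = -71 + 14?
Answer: 22591/71736 ≈ 0.31492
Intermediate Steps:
h = 57/7 (h = -(-71 + 14)/7 = -1/7*(-57) = 57/7 ≈ 8.1429)
r = 57/7 ≈ 8.1429
g(B) = (58 + B)/(57/7 + B) (g(B) = (B + 58)/(B + 57/7) = (58 + B)/(57/7 + B))
n(J) = -181/J
n((-14)**2) + g(201) = -181/((-14)**2) + 7*(58 + 201)/(57 + 7*201) = -181/196 + 7*259/(57 + 1407) = -181*1/196 + 7*259/1464 = -181/196 + 7*(1/1464)*259 = -181/196 + 1813/1464 = 22591/71736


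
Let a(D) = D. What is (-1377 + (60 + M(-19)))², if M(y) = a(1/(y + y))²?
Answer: 3616641652009/2085136 ≈ 1.7345e+6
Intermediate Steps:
M(y) = 1/(4*y²) (M(y) = (1/(y + y))² = (1/(2*y))² = 1/(4*y²))
(-1377 + (60 + M(-19)))² = (-1377 + (60 + (¼)/(-19)²))² = (-1377 + (60 + (¼)*(1/361)))² = (-1377 + (60 + 1/1444))² = (-1377 + 86641/1444)² = (-1901747/1444)² = 3616641652009/2085136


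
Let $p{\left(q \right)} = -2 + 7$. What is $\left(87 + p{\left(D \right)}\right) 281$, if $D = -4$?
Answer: $25852$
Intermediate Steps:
$p{\left(q \right)} = 5$
$\left(87 + p{\left(D \right)}\right) 281 = \left(87 + 5\right) 281 = 92 \cdot 281 = 25852$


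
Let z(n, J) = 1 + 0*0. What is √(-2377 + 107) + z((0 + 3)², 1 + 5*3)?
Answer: 1 + I*√2270 ≈ 1.0 + 47.645*I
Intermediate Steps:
z(n, J) = 1 (z(n, J) = 1 + 0 = 1)
√(-2377 + 107) + z((0 + 3)², 1 + 5*3) = √(-2377 + 107) + 1 = √(-2270) + 1 = I*√2270 + 1 = 1 + I*√2270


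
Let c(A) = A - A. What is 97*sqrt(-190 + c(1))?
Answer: 97*I*sqrt(190) ≈ 1337.1*I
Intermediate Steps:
c(A) = 0
97*sqrt(-190 + c(1)) = 97*sqrt(-190 + 0) = 97*sqrt(-190) = 97*(I*sqrt(190)) = 97*I*sqrt(190)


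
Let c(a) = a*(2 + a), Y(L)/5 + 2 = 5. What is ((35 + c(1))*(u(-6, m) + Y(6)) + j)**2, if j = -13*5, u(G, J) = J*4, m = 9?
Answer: 3508129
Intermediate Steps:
u(G, J) = 4*J
Y(L) = 15 (Y(L) = -10 + 5*5 = -10 + 25 = 15)
j = -65
((35 + c(1))*(u(-6, m) + Y(6)) + j)**2 = ((35 + 1*(2 + 1))*(4*9 + 15) - 65)**2 = ((35 + 1*3)*(36 + 15) - 65)**2 = ((35 + 3)*51 - 65)**2 = (38*51 - 65)**2 = (1938 - 65)**2 = 1873**2 = 3508129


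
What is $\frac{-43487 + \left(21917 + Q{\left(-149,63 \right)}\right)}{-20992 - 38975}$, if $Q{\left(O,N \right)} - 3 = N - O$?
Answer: $\frac{21355}{59967} \approx 0.35611$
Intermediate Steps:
$Q{\left(O,N \right)} = 3 + N - O$ ($Q{\left(O,N \right)} = 3 + \left(N - O\right) = 3 + N - O$)
$\frac{-43487 + \left(21917 + Q{\left(-149,63 \right)}\right)}{-20992 - 38975} = \frac{-43487 + \left(21917 + \left(3 + 63 - -149\right)\right)}{-20992 - 38975} = \frac{-43487 + \left(21917 + \left(3 + 63 + 149\right)\right)}{-59967} = \left(-43487 + \left(21917 + 215\right)\right) \left(- \frac{1}{59967}\right) = \left(-43487 + 22132\right) \left(- \frac{1}{59967}\right) = \left(-21355\right) \left(- \frac{1}{59967}\right) = \frac{21355}{59967}$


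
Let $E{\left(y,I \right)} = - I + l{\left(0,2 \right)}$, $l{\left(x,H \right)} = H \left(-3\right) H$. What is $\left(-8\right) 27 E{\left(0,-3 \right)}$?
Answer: $1944$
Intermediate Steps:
$l{\left(x,H \right)} = - 3 H^{2}$ ($l{\left(x,H \right)} = - 3 H H = - 3 H^{2}$)
$E{\left(y,I \right)} = -12 - I$ ($E{\left(y,I \right)} = - I - 3 \cdot 2^{2} = - I - 12 = -12 - I$)
$\left(-8\right) 27 E{\left(0,-3 \right)} = \left(-8\right) 27 \left(-12 - -3\right) = - 216 \left(-12 + 3\right) = \left(-216\right) \left(-9\right) = 1944$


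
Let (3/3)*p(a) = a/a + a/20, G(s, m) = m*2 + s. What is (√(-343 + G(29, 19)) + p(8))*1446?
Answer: 10122/5 + 2892*I*√69 ≈ 2024.4 + 24023.0*I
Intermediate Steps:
G(s, m) = s + 2*m (G(s, m) = 2*m + s = s + 2*m)
p(a) = 1 + a/20 (p(a) = a/a + a/20 = 1 + a*(1/20) = 1 + a/20)
(√(-343 + G(29, 19)) + p(8))*1446 = (√(-343 + (29 + 2*19)) + (1 + (1/20)*8))*1446 = (√(-343 + (29 + 38)) + (1 + ⅖))*1446 = (√(-343 + 67) + 7/5)*1446 = (√(-276) + 7/5)*1446 = (2*I*√69 + 7/5)*1446 = (7/5 + 2*I*√69)*1446 = 10122/5 + 2892*I*√69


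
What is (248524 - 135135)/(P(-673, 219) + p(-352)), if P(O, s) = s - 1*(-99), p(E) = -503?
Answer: -113389/185 ≈ -612.91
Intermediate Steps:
P(O, s) = 99 + s (P(O, s) = s + 99 = 99 + s)
(248524 - 135135)/(P(-673, 219) + p(-352)) = (248524 - 135135)/((99 + 219) - 503) = 113389/(318 - 503) = 113389/(-185) = 113389*(-1/185) = -113389/185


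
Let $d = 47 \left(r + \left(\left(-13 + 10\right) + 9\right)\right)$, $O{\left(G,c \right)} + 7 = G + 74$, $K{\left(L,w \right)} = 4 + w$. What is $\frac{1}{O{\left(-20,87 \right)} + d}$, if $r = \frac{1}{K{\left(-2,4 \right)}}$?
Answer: $\frac{8}{2679} \approx 0.0029862$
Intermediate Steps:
$O{\left(G,c \right)} = 67 + G$ ($O{\left(G,c \right)} = -7 + \left(G + 74\right) = -7 + \left(74 + G\right) = 67 + G$)
$r = \frac{1}{8}$ ($r = \frac{1}{4 + 4} = \frac{1}{8} \approx 0.125$)
$d = \frac{2303}{8}$ ($d = 47 \left(\frac{1}{8} + \left(\left(-13 + 10\right) + 9\right)\right) = 47 \left(\frac{1}{8} + \left(-3 + 9\right)\right) = 47 \left(\frac{1}{8} + 6\right) = 47 \cdot \frac{49}{8} = \frac{2303}{8} \approx 287.88$)
$\frac{1}{O{\left(-20,87 \right)} + d} = \frac{1}{\left(67 - 20\right) + \frac{2303}{8}} = \frac{1}{47 + \frac{2303}{8}} = \frac{1}{\frac{2679}{8}} = \frac{8}{2679}$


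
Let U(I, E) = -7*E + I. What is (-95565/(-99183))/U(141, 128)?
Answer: -6371/4992211 ≈ -0.0012762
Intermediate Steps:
U(I, E) = I - 7*E
(-95565/(-99183))/U(141, 128) = (-95565/(-99183))/(141 - 7*128) = (-95565*(-1/99183))/(141 - 896) = (31855/33061)/(-755) = (31855/33061)*(-1/755) = -6371/4992211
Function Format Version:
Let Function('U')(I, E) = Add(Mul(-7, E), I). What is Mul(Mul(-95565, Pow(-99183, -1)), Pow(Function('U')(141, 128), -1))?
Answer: Rational(-6371, 4992211) ≈ -0.0012762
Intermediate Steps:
Function('U')(I, E) = Add(I, Mul(-7, E))
Mul(Mul(-95565, Pow(-99183, -1)), Pow(Function('U')(141, 128), -1)) = Mul(Mul(-95565, Pow(-99183, -1)), Pow(Add(141, Mul(-7, 128)), -1)) = Mul(Mul(-95565, Rational(-1, 99183)), Pow(Add(141, -896), -1)) = Mul(Rational(31855, 33061), Pow(-755, -1)) = Mul(Rational(31855, 33061), Rational(-1, 755)) = Rational(-6371, 4992211)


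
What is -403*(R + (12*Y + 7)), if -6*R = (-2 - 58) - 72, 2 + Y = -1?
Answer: 2821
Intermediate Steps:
Y = -3 (Y = -2 - 1 = -3)
R = 22 (R = -((-2 - 58) - 72)/6 = -(-60 - 72)/6 = -1/6*(-132) = 22)
-403*(R + (12*Y + 7)) = -403*(22 + (12*(-3) + 7)) = -403*(22 + (-36 + 7)) = -403*(22 - 29) = -403*(-7) = 2821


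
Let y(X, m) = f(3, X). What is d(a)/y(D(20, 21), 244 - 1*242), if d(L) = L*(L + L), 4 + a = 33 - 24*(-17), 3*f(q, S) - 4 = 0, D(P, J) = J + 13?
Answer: 572907/2 ≈ 2.8645e+5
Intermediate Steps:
D(P, J) = 13 + J
f(q, S) = 4/3 (f(q, S) = 4/3 + (⅓)*0 = 4/3 + 0 = 4/3)
y(X, m) = 4/3
a = 437 (a = -4 + (33 - 24*(-17)) = -4 + (33 - 1*(-408)) = -4 + (33 + 408) = -4 + 441 = 437)
d(L) = 2*L² (d(L) = L*(2*L) = 2*L²)
d(a)/y(D(20, 21), 244 - 1*242) = (2*437²)/(4/3) = (2*190969)*(¾) = 381938*(¾) = 572907/2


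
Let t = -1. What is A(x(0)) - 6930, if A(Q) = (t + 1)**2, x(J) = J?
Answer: -6930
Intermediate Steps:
A(Q) = 0 (A(Q) = (-1 + 1)**2 = 0**2 = 0)
A(x(0)) - 6930 = 0 - 6930 = -6930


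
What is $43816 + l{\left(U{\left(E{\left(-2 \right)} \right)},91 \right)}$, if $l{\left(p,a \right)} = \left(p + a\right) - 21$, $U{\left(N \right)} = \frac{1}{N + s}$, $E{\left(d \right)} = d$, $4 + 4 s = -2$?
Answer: $\frac{307200}{7} \approx 43886.0$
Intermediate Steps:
$s = - \frac{3}{2}$ ($s = -1 + \frac{1}{4} \left(-2\right) = -1 - \frac{1}{2} = - \frac{3}{2} \approx -1.5$)
$U{\left(N \right)} = \frac{1}{- \frac{3}{2} + N}$ ($U{\left(N \right)} = \frac{1}{N - \frac{3}{2}} = \frac{1}{- \frac{3}{2} + N}$)
$l{\left(p,a \right)} = -21 + a + p$ ($l{\left(p,a \right)} = \left(a + p\right) - 21 = -21 + a + p$)
$43816 + l{\left(U{\left(E{\left(-2 \right)} \right)},91 \right)} = 43816 + \left(-21 + 91 + \frac{2}{-3 + 2 \left(-2\right)}\right) = 43816 + \left(-21 + 91 + \frac{2}{-3 - 4}\right) = 43816 + \left(-21 + 91 + \frac{2}{-7}\right) = 43816 + \left(-21 + 91 + 2 \left(- \frac{1}{7}\right)\right) = 43816 - - \frac{488}{7} = 43816 + \frac{488}{7} = \frac{307200}{7}$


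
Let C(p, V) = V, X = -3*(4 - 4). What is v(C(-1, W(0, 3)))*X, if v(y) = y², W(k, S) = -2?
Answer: 0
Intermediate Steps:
X = 0 (X = -3*0 = 0)
v(C(-1, W(0, 3)))*X = (-2)²*0 = 4*0 = 0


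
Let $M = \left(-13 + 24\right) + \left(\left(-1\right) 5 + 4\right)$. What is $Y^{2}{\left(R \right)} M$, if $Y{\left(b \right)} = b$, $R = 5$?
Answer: $250$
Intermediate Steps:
$M = 10$ ($M = 11 + \left(-5 + 4\right) = 11 - 1 = 10$)
$Y^{2}{\left(R \right)} M = 5^{2} \cdot 10 = 25 \cdot 10 = 250$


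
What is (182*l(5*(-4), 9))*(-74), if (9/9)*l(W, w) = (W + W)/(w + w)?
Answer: 269360/9 ≈ 29929.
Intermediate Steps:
l(W, w) = W/w (l(W, w) = (W + W)/(w + w) = (2*W)/((2*w)) = (2*W)*(1/(2*w)) = W/w)
(182*l(5*(-4), 9))*(-74) = (182*((5*(-4))/9))*(-74) = (182*(-20*⅑))*(-74) = (182*(-20/9))*(-74) = -3640/9*(-74) = 269360/9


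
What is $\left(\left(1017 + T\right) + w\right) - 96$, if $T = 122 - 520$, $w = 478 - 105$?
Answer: $896$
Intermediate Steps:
$w = 373$ ($w = 478 - 105 = 373$)
$T = -398$
$\left(\left(1017 + T\right) + w\right) - 96 = \left(\left(1017 - 398\right) + 373\right) - 96 = \left(619 + 373\right) - 96 = 992 - 96 = 896$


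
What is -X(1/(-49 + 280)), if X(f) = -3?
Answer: 3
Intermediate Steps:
-X(1/(-49 + 280)) = -1*(-3) = 3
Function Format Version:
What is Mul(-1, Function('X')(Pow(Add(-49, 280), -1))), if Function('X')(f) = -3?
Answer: 3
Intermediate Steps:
Mul(-1, Function('X')(Pow(Add(-49, 280), -1))) = Mul(-1, -3) = 3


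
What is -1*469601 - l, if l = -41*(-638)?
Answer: -495759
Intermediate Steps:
l = 26158
-1*469601 - l = -1*469601 - 1*26158 = -469601 - 26158 = -495759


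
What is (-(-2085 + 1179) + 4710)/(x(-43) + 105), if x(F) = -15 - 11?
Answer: 5616/79 ≈ 71.089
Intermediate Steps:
x(F) = -26
(-(-2085 + 1179) + 4710)/(x(-43) + 105) = (-(-2085 + 1179) + 4710)/(-26 + 105) = (-1*(-906) + 4710)/79 = (906 + 4710)*(1/79) = 5616*(1/79) = 5616/79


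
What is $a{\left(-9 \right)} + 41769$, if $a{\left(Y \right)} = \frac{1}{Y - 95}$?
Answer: $\frac{4343975}{104} \approx 41769.0$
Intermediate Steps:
$a{\left(Y \right)} = \frac{1}{-95 + Y}$
$a{\left(-9 \right)} + 41769 = \frac{1}{-95 - 9} + 41769 = \frac{1}{-104} + 41769 = - \frac{1}{104} + 41769 = \frac{4343975}{104}$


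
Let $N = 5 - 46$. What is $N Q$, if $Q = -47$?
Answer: $1927$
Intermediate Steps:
$N = -41$
$N Q = \left(-41\right) \left(-47\right) = 1927$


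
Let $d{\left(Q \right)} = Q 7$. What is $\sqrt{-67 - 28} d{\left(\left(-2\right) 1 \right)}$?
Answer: $- 14 i \sqrt{95} \approx - 136.46 i$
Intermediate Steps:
$d{\left(Q \right)} = 7 Q$
$\sqrt{-67 - 28} d{\left(\left(-2\right) 1 \right)} = \sqrt{-67 - 28} \cdot 7 \left(\left(-2\right) 1\right) = \sqrt{-95} \cdot 7 \left(-2\right) = i \sqrt{95} \left(-14\right) = - 14 i \sqrt{95}$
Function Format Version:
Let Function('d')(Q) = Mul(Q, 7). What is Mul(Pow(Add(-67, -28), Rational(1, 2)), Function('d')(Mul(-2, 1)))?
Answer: Mul(-14, I, Pow(95, Rational(1, 2))) ≈ Mul(-136.46, I)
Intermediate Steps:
Function('d')(Q) = Mul(7, Q)
Mul(Pow(Add(-67, -28), Rational(1, 2)), Function('d')(Mul(-2, 1))) = Mul(Pow(Add(-67, -28), Rational(1, 2)), Mul(7, Mul(-2, 1))) = Mul(Pow(-95, Rational(1, 2)), Mul(7, -2)) = Mul(Mul(I, Pow(95, Rational(1, 2))), -14) = Mul(-14, I, Pow(95, Rational(1, 2)))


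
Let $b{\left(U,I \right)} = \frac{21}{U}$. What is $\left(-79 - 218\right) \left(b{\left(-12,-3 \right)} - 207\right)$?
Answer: $\frac{247995}{4} \approx 61999.0$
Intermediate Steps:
$\left(-79 - 218\right) \left(b{\left(-12,-3 \right)} - 207\right) = \left(-79 - 218\right) \left(\frac{21}{-12} - 207\right) = - 297 \left(21 \left(- \frac{1}{12}\right) - 207\right) = - 297 \left(- \frac{7}{4} - 207\right) = \left(-297\right) \left(- \frac{835}{4}\right) = \frac{247995}{4}$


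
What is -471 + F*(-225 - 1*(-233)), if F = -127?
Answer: -1487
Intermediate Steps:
-471 + F*(-225 - 1*(-233)) = -471 - 127*(-225 - 1*(-233)) = -471 - 127*(-225 + 233) = -471 - 127*8 = -471 - 1016 = -1487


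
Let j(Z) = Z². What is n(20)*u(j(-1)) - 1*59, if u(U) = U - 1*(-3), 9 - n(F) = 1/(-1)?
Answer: -19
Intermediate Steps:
n(F) = 10 (n(F) = 9 - 1/(-1) = 9 - 1*(-1) = 9 + 1 = 10)
u(U) = 3 + U (u(U) = U + 3 = 3 + U)
n(20)*u(j(-1)) - 1*59 = 10*(3 + (-1)²) - 1*59 = 10*(3 + 1) - 59 = 10*4 - 59 = 40 - 59 = -19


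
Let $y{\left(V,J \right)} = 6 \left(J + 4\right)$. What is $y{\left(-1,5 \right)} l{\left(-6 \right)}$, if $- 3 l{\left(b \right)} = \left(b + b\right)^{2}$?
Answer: $-2592$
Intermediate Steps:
$y{\left(V,J \right)} = 24 + 6 J$ ($y{\left(V,J \right)} = 6 \left(4 + J\right) = 24 + 6 J$)
$l{\left(b \right)} = - \frac{4 b^{2}}{3}$ ($l{\left(b \right)} = - \frac{\left(b + b\right)^{2}}{3} = - \frac{\left(2 b\right)^{2}}{3} = - \frac{4 b^{2}}{3}$)
$y{\left(-1,5 \right)} l{\left(-6 \right)} = \left(24 + 6 \cdot 5\right) \left(- \frac{4 \left(-6\right)^{2}}{3}\right) = \left(24 + 30\right) \left(\left(- \frac{4}{3}\right) 36\right) = 54 \left(-48\right) = -2592$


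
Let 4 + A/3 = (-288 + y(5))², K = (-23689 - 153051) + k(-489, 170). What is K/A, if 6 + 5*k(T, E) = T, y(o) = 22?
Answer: -176839/212256 ≈ -0.83314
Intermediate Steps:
k(T, E) = -6/5 + T/5
K = -176839 (K = (-23689 - 153051) + (-6/5 + (⅕)*(-489)) = -176740 + (-6/5 - 489/5) = -176740 - 99 = -176839)
A = 212256 (A = -12 + 3*(-288 + 22)² = -12 + 3*(-266)² = -12 + 3*70756 = -12 + 212268 = 212256)
K/A = -176839/212256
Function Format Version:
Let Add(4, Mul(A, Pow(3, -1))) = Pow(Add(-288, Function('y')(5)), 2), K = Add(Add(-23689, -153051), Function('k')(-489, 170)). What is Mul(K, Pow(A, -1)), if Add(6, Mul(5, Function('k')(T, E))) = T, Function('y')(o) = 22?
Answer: Rational(-176839, 212256) ≈ -0.83314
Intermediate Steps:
Function('k')(T, E) = Add(Rational(-6, 5), Mul(Rational(1, 5), T))
K = -176839 (K = Add(Add(-23689, -153051), Add(Rational(-6, 5), Mul(Rational(1, 5), -489))) = Add(-176740, Add(Rational(-6, 5), Rational(-489, 5))) = Add(-176740, -99) = -176839)
A = 212256 (A = Add(-12, Mul(3, Pow(Add(-288, 22), 2))) = Add(-12, Mul(3, Pow(-266, 2))) = Add(-12, Mul(3, 70756)) = Add(-12, 212268) = 212256)
Mul(K, Pow(A, -1)) = Mul(-176839, Pow(212256, -1)) = Mul(-176839, Rational(1, 212256)) = Rational(-176839, 212256)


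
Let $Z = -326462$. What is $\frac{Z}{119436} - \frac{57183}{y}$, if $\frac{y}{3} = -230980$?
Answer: $- \frac{18282405791}{6896831820} \approx -2.6508$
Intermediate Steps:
$y = -692940$ ($y = 3 \left(-230980\right) = -692940$)
$\frac{Z}{119436} - \frac{57183}{y} = - \frac{326462}{119436} - \frac{57183}{-692940} = \left(-326462\right) \frac{1}{119436} - - \frac{19061}{230980} = - \frac{163231}{59718} + \frac{19061}{230980} = - \frac{18282405791}{6896831820}$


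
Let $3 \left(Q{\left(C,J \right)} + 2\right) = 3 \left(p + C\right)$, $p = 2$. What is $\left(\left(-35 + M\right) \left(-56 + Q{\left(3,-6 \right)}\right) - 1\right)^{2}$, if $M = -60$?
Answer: $25341156$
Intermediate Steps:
$Q{\left(C,J \right)} = C$ ($Q{\left(C,J \right)} = -2 + \frac{3 \left(2 + C\right)}{3} = -2 + \frac{6 + 3 C}{3} = -2 + \left(2 + C\right) = C$)
$\left(\left(-35 + M\right) \left(-56 + Q{\left(3,-6 \right)}\right) - 1\right)^{2} = \left(\left(-35 - 60\right) \left(-56 + 3\right) - 1\right)^{2} = \left(\left(-95\right) \left(-53\right) - 1\right)^{2} = \left(5035 - 1\right)^{2} = 5034^{2} = 25341156$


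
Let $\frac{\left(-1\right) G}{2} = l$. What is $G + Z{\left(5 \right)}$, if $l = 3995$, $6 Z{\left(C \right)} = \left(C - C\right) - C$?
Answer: $- \frac{47945}{6} \approx -7990.8$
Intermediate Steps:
$Z{\left(C \right)} = - \frac{C}{6}$ ($Z{\left(C \right)} = \frac{\left(C - C\right) - C}{6} = \frac{0 - C}{6} = \frac{\left(-1\right) C}{6} = - \frac{C}{6}$)
$G = -7990$ ($G = \left(-2\right) 3995 = -7990$)
$G + Z{\left(5 \right)} = -7990 - \frac{5}{6} = - \frac{47945}{6}$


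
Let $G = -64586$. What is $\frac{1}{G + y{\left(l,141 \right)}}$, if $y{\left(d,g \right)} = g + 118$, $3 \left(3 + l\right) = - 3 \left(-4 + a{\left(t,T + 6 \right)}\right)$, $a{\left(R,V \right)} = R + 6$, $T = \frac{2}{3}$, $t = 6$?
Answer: $- \frac{1}{64327} \approx -1.5546 \cdot 10^{-5}$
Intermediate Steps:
$T = \frac{2}{3}$ ($T = 2 \cdot \frac{1}{3} = \frac{2}{3} \approx 0.66667$)
$a{\left(R,V \right)} = 6 + R$
$l = -11$ ($l = -3 + \frac{\left(-3\right) \left(-4 + \left(6 + 6\right)\right)}{3} = -3 + \frac{\left(-3\right) \left(-4 + 12\right)}{3} = -3 + \frac{\left(-3\right) 8}{3} = -3 + \frac{1}{3} \left(-24\right) = -3 - 8 = -11$)
$y{\left(d,g \right)} = 118 + g$
$\frac{1}{G + y{\left(l,141 \right)}} = \frac{1}{-64586 + \left(118 + 141\right)} = \frac{1}{-64586 + 259} = \frac{1}{-64327} = - \frac{1}{64327}$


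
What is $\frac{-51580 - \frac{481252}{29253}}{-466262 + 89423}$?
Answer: $\frac{1509350992}{11023671267} \approx 0.13692$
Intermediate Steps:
$\frac{-51580 - \frac{481252}{29253}}{-466262 + 89423} = \frac{-51580 - \frac{481252}{29253}}{-376839} = \left(-51580 - \frac{481252}{29253}\right) \left(- \frac{1}{376839}\right) = \left(- \frac{1509350992}{29253}\right) \left(- \frac{1}{376839}\right) = \frac{1509350992}{11023671267}$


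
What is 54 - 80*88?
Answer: -6986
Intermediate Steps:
54 - 80*88 = 54 - 7040 = -6986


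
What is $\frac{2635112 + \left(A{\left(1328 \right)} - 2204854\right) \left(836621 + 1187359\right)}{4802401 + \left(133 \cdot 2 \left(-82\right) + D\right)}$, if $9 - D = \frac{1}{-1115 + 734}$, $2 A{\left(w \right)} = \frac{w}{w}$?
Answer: $- \frac{1700241742442658}{1821407839} \approx -9.3348 \cdot 10^{5}$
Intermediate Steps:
$A{\left(w \right)} = \frac{1}{2}$ ($A{\left(w \right)} = \frac{w \frac{1}{w}}{2} = \frac{1}{2} \cdot 1 = \frac{1}{2}$)
$D = \frac{3430}{381}$ ($D = 9 - \frac{1}{-1115 + 734} = 9 - \frac{1}{-381} = 9 - - \frac{1}{381} = 9 + \frac{1}{381} = \frac{3430}{381} \approx 9.0026$)
$\frac{2635112 + \left(A{\left(1328 \right)} - 2204854\right) \left(836621 + 1187359\right)}{4802401 + \left(133 \cdot 2 \left(-82\right) + D\right)} = \frac{2635112 + \left(\frac{1}{2} - 2204854\right) \left(836621 + 1187359\right)}{4802401 + \left(133 \cdot 2 \left(-82\right) + \frac{3430}{381}\right)} = \frac{2635112 - 4462579386930}{4802401 + \left(133 \left(-164\right) + \frac{3430}{381}\right)} = \frac{2635112 - 4462579386930}{4802401 + \left(-21812 + \frac{3430}{381}\right)} = - \frac{4462576751818}{4802401 - \frac{8306942}{381}} = - \frac{4462576751818}{\frac{1821407839}{381}} = \left(-4462576751818\right) \frac{381}{1821407839} = - \frac{1700241742442658}{1821407839}$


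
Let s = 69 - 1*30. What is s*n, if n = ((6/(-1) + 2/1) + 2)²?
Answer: 156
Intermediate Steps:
s = 39 (s = 69 - 30 = 39)
n = 4 (n = ((6*(-1) + 2*1) + 2)² = ((-6 + 2) + 2)² = (-4 + 2)² = (-2)² = 4)
s*n = 39*4 = 156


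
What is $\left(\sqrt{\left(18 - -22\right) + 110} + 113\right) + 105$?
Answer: $218 + 5 \sqrt{6} \approx 230.25$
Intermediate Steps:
$\left(\sqrt{\left(18 - -22\right) + 110} + 113\right) + 105 = \left(\sqrt{\left(18 + 22\right) + 110} + 113\right) + 105 = \left(\sqrt{40 + 110} + 113\right) + 105 = \left(\sqrt{150} + 113\right) + 105 = \left(5 \sqrt{6} + 113\right) + 105 = \left(113 + 5 \sqrt{6}\right) + 105 = 218 + 5 \sqrt{6}$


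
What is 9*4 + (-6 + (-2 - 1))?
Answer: 27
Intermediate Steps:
9*4 + (-6 + (-2 - 1)) = 36 + (-6 - 3) = 36 - 9 = 27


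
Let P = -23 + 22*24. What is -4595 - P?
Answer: -5100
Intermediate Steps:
P = 505 (P = -23 + 528 = 505)
-4595 - P = -4595 - 1*505 = -4595 - 505 = -5100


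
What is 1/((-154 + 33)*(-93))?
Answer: 1/11253 ≈ 8.8865e-5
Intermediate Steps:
1/((-154 + 33)*(-93)) = 1/(-121*(-93)) = 1/11253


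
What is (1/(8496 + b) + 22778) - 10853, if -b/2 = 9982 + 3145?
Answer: 211764149/17758 ≈ 11925.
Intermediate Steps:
b = -26254 (b = -2*(9982 + 3145) = -2*13127 = -26254)
(1/(8496 + b) + 22778) - 10853 = (1/(8496 - 26254) + 22778) - 10853 = (1/(-17758) + 22778) - 10853 = (-1/17758 + 22778) - 10853 = 404491723/17758 - 10853 = 211764149/17758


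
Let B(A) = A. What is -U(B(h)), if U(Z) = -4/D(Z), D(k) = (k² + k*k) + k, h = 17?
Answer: 4/595 ≈ 0.0067227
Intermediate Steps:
D(k) = k + 2*k² (D(k) = (k² + k²) + k = 2*k² + k = k + 2*k²)
U(Z) = -4/(Z*(1 + 2*Z)) (U(Z) = -4*1/(Z*(1 + 2*Z)) = -4/(Z*(1 + 2*Z)))
-U(B(h)) = -(-4)/(17*(1 + 2*17)) = -(-4)/(17*(1 + 34)) = -(-4)/(17*35) = -1*(-4/595) = 4/595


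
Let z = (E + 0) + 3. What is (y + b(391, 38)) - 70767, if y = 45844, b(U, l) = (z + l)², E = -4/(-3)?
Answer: -208178/9 ≈ -23131.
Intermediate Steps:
E = 4/3 (E = -4*(-⅓) = 4/3 ≈ 1.3333)
z = 13/3 (z = (4/3 + 0) + 3 = 4/3 + 3 = 13/3 ≈ 4.3333)
b(U, l) = (13/3 + l)²
(y + b(391, 38)) - 70767 = (45844 + (13 + 3*38)²/9) - 70767 = (45844 + (13 + 114)²/9) - 70767 = (45844 + (⅑)*127²) - 70767 = (45844 + (⅑)*16129) - 70767 = (45844 + 16129/9) - 70767 = 428725/9 - 70767 = -208178/9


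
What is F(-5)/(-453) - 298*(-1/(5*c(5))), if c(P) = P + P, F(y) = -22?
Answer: 68047/11325 ≈ 6.0086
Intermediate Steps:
c(P) = 2*P
F(-5)/(-453) - 298*(-1/(5*c(5))) = -22/(-453) - 298/((-10*5)) = -22*(-1/453) - 298/((-5*10)) = 22/453 - 298/(-50) = 22/453 - 298*(-1/50) = 22/453 + 149/25 = 68047/11325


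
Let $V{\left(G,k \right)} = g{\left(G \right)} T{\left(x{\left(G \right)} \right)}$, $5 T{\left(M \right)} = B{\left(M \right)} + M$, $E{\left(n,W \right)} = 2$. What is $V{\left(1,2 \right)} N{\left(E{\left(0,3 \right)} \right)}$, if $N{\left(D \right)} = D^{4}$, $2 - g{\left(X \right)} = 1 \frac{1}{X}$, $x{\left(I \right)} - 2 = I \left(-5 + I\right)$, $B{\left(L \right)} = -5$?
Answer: $- \frac{112}{5} \approx -22.4$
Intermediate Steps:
$x{\left(I \right)} = 2 + I \left(-5 + I\right)$
$g{\left(X \right)} = 2 - \frac{1}{X}$ ($g{\left(X \right)} = 2 - 1 \frac{1}{X} = 2 - \frac{1}{X}$)
$T{\left(M \right)} = -1 + \frac{M}{5}$ ($T{\left(M \right)} = \frac{-5 + M}{5} = -1 + \frac{M}{5}$)
$V{\left(G,k \right)} = \left(2 - \frac{1}{G}\right) \left(- \frac{3}{5} - G + \frac{G^{2}}{5}\right)$ ($V{\left(G,k \right)} = \left(2 - \frac{1}{G}\right) \left(-1 + \frac{2 + G^{2} - 5 G}{5}\right) = \left(2 - \frac{1}{G}\right) \left(-1 + \left(\frac{2}{5} - G + \frac{G^{2}}{5}\right)\right) = \left(2 - \frac{1}{G}\right) \left(- \frac{3}{5} - G + \frac{G^{2}}{5}\right)$)
$V{\left(1,2 \right)} N{\left(E{\left(0,3 \right)} \right)} = \frac{\left(-1 + 2 \cdot 1\right) \left(-3 + 1^{2} - 5\right)}{5 \cdot 1} \cdot 2^{4} = \frac{1}{5} \cdot 1 \left(-1 + 2\right) \left(-3 + 1 - 5\right) 16 = \frac{1}{5} \cdot 1 \cdot 1 \left(-7\right) 16 = \left(- \frac{7}{5}\right) 16 = - \frac{112}{5}$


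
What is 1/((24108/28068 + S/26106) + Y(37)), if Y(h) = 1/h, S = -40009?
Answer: -2259291558/1460899655 ≈ -1.5465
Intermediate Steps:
1/((24108/28068 + S/26106) + Y(37)) = 1/((24108/28068 - 40009/26106) + 1/37) = 1/((24108*(1/28068) - 40009*1/26106) + 1/37) = 1/((2009/2339 - 40009/26106) + 1/37) = 1/(-41134097/61061934 + 1/37) = 1/(-1460899655/2259291558) = -2259291558/1460899655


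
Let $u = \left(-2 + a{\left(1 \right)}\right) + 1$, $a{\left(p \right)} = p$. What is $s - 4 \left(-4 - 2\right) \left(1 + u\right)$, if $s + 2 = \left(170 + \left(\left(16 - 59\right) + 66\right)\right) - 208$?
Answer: $-408$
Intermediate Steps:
$u = 0$ ($u = \left(-2 + 1\right) + 1 = -1 + 1 = 0$)
$s = -17$ ($s = -2 + \left(\left(170 + \left(\left(16 - 59\right) + 66\right)\right) - 208\right) = -2 + \left(\left(170 + \left(-43 + 66\right)\right) - 208\right) = -2 + \left(\left(170 + 23\right) - 208\right) = -2 + \left(193 - 208\right) = -2 - 15 = -17$)
$s - 4 \left(-4 - 2\right) \left(1 + u\right) = - 17 - 4 \left(-4 - 2\right) \left(1 + 0\right) = - 17 \left(-4\right) \left(-6\right) 1 = - 17 \cdot 24 \cdot 1 = \left(-17\right) 24 = -408$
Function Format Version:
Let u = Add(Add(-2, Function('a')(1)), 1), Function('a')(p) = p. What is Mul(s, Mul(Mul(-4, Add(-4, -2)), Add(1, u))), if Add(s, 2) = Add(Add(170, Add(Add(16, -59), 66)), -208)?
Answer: -408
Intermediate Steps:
u = 0 (u = Add(Add(-2, 1), 1) = Add(-1, 1) = 0)
s = -17 (s = Add(-2, Add(Add(170, Add(Add(16, -59), 66)), -208)) = Add(-2, Add(Add(170, Add(-43, 66)), -208)) = Add(-2, Add(Add(170, 23), -208)) = Add(-2, Add(193, -208)) = Add(-2, -15) = -17)
Mul(s, Mul(Mul(-4, Add(-4, -2)), Add(1, u))) = Mul(-17, Mul(Mul(-4, Add(-4, -2)), Add(1, 0))) = Mul(-17, Mul(Mul(-4, -6), 1)) = Mul(-17, Mul(24, 1)) = Mul(-17, 24) = -408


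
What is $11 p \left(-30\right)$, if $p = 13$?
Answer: $-4290$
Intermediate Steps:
$11 p \left(-30\right) = 11 \cdot 13 \left(-30\right) = 143 \left(-30\right) = -4290$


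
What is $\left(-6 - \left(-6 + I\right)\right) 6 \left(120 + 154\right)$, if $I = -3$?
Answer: $4932$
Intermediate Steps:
$\left(-6 - \left(-6 + I\right)\right) 6 \left(120 + 154\right) = \left(-6 + \left(6 - -3\right)\right) 6 \left(120 + 154\right) = \left(-6 + \left(6 + 3\right)\right) 6 \cdot 274 = \left(-6 + 9\right) 6 \cdot 274 = 3 \cdot 6 \cdot 274 = 18 \cdot 274 = 4932$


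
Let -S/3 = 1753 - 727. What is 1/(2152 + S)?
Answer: -1/926 ≈ -0.0010799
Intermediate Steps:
S = -3078 (S = -3*(1753 - 727) = -3*1026 = -3078)
1/(2152 + S) = 1/(2152 - 3078) = 1/(-926) = -1/926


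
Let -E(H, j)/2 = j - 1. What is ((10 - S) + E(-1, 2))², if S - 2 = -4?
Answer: 100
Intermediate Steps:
E(H, j) = 2 - 2*j (E(H, j) = -2*(j - 1) = -2*(-1 + j) = 2 - 2*j)
S = -2 (S = 2 - 4 = -2)
((10 - S) + E(-1, 2))² = ((10 - 1*(-2)) + (2 - 2*2))² = ((10 + 2) + (2 - 4))² = (12 - 2)² = 10² = 100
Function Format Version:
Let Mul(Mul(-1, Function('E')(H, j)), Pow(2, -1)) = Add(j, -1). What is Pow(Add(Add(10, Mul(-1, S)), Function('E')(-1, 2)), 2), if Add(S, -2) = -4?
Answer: 100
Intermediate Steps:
Function('E')(H, j) = Add(2, Mul(-2, j)) (Function('E')(H, j) = Mul(-2, Add(j, -1)) = Mul(-2, Add(-1, j)) = Add(2, Mul(-2, j)))
S = -2 (S = Add(2, -4) = -2)
Pow(Add(Add(10, Mul(-1, S)), Function('E')(-1, 2)), 2) = Pow(Add(Add(10, Mul(-1, -2)), Add(2, Mul(-2, 2))), 2) = Pow(Add(Add(10, 2), Add(2, -4)), 2) = Pow(Add(12, -2), 2) = Pow(10, 2) = 100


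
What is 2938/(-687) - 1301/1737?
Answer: -1999031/397773 ≈ -5.0256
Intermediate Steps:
2938/(-687) - 1301/1737 = 2938*(-1/687) - 1301*1/1737 = -2938/687 - 1301/1737 = -1999031/397773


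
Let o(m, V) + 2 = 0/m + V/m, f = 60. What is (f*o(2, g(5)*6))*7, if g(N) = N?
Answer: 5460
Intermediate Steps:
o(m, V) = -2 + V/m (o(m, V) = -2 + (0/m + V/m) = -2 + (0 + V/m) = -2 + V/m)
(f*o(2, g(5)*6))*7 = (60*(-2 + (5*6)/2))*7 = (60*(-2 + 30*(1/2)))*7 = (60*(-2 + 15))*7 = (60*13)*7 = 780*7 = 5460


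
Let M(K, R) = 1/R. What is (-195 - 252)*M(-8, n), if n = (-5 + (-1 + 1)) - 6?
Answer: 447/11 ≈ 40.636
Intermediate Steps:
n = -11 (n = (-5 + 0) - 6 = -5 - 6 = -11)
(-195 - 252)*M(-8, n) = (-195 - 252)/(-11) = -447*(-1/11) = 447/11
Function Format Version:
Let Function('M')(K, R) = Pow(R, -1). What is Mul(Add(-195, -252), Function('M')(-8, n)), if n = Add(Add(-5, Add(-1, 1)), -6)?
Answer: Rational(447, 11) ≈ 40.636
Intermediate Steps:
n = -11 (n = Add(Add(-5, 0), -6) = Add(-5, -6) = -11)
Mul(Add(-195, -252), Function('M')(-8, n)) = Mul(Add(-195, -252), Pow(-11, -1)) = Mul(-447, Rational(-1, 11)) = Rational(447, 11)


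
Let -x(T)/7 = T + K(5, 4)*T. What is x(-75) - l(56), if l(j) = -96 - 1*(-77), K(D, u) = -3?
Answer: -1031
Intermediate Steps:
l(j) = -19 (l(j) = -96 + 77 = -19)
x(T) = 14*T (x(T) = -7*(T - 3*T) = -(-14)*T = 14*T)
x(-75) - l(56) = 14*(-75) - 1*(-19) = -1050 + 19 = -1031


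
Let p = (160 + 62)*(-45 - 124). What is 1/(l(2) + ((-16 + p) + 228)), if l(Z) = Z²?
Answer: -1/37302 ≈ -2.6808e-5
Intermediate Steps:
p = -37518 (p = 222*(-169) = -37518)
1/(l(2) + ((-16 + p) + 228)) = 1/(2² + ((-16 - 37518) + 228)) = 1/(4 + (-37534 + 228)) = 1/(4 - 37306) = 1/(-37302) = -1/37302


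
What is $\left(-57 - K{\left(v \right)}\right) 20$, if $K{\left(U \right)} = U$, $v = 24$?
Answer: $-1620$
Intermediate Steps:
$\left(-57 - K{\left(v \right)}\right) 20 = \left(-57 - 24\right) 20 = \left(-81\right) 20 = -1620$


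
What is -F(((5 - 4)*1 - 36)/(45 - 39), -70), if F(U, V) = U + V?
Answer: 455/6 ≈ 75.833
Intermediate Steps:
-F(((5 - 4)*1 - 36)/(45 - 39), -70) = -(((5 - 4)*1 - 36)/(45 - 39) - 70) = -((1*1 - 36)/6 - 70) = -((1 - 36)*(⅙) - 70) = -(-35*⅙ - 70) = -(-35/6 - 70) = -1*(-455/6) = 455/6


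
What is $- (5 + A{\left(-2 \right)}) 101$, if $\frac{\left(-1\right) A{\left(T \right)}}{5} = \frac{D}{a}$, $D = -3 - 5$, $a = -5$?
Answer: $303$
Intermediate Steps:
$D = -8$ ($D = -3 - 5 = -8$)
$A{\left(T \right)} = -8$ ($A{\left(T \right)} = - 5 \left(- \frac{8}{-5}\right) = - 5 \left(\left(-8\right) \left(- \frac{1}{5}\right)\right) = \left(-5\right) \frac{8}{5} = -8$)
$- (5 + A{\left(-2 \right)}) 101 = - (5 - 8) 101 = \left(-1\right) \left(-3\right) 101 = 3 \cdot 101 = 303$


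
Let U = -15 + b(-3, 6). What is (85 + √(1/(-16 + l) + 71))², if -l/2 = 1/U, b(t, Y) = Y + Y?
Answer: (3910 + √150098)²/2116 ≈ 8727.7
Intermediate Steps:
b(t, Y) = 2*Y
U = -3 (U = -15 + 2*6 = -15 + 12 = -3)
l = ⅔ (l = -2/(-3) = -2*(-⅓) = ⅔ ≈ 0.66667)
(85 + √(1/(-16 + l) + 71))² = (85 + √(1/(-16 + ⅔) + 71))² = (85 + √(1/(-46/3) + 71))² = (85 + √(-3/46 + 71))² = (85 + √(3263/46))² = (85 + √150098/46)²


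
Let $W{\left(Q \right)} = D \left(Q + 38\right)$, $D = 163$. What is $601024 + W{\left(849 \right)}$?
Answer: $745605$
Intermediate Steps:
$W{\left(Q \right)} = 6194 + 163 Q$ ($W{\left(Q \right)} = 163 \left(Q + 38\right) = 163 \left(38 + Q\right) = 6194 + 163 Q$)
$601024 + W{\left(849 \right)} = 601024 + \left(6194 + 163 \cdot 849\right) = 601024 + \left(6194 + 138387\right) = 601024 + 144581 = 745605$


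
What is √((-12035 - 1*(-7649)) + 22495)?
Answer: √18109 ≈ 134.57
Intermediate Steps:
√((-12035 - 1*(-7649)) + 22495) = √((-12035 + 7649) + 22495) = √(-4386 + 22495) = √18109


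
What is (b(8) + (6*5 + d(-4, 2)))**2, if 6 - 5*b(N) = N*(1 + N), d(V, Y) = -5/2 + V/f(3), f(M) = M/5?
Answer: 52441/900 ≈ 58.268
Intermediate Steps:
f(M) = M/5 (f(M) = M*(1/5) = M/5)
d(V, Y) = -5/2 + 5*V/3 (d(V, Y) = -5/2 + V/(((1/5)*3)) = -5*1/2 + V/(3/5) = -5/2 + V*(5/3) = -5/2 + 5*V/3)
b(N) = 6/5 - N*(1 + N)/5
(b(8) + (6*5 + d(-4, 2)))**2 = ((6/5 - 1/5*8 - 1/5*8**2) + (6*5 + (-5/2 + (5/3)*(-4))))**2 = ((6/5 - 8/5 - 1/5*64) + (30 + (-5/2 - 20/3)))**2 = ((6/5 - 8/5 - 64/5) + (30 - 55/6))**2 = (-66/5 + 125/6)**2 = (229/30)**2 = 52441/900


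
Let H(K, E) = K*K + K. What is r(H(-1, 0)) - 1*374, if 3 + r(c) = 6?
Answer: -371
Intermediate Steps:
H(K, E) = K + K**2 (H(K, E) = K**2 + K = K + K**2)
r(c) = 3 (r(c) = -3 + 6 = 3)
r(H(-1, 0)) - 1*374 = 3 - 1*374 = 3 - 374 = -371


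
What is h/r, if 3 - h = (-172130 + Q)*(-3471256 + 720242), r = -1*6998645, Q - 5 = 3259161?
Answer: -8492479254507/6998645 ≈ -1.2134e+6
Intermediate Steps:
Q = 3259166 (Q = 5 + 3259161 = 3259166)
r = -6998645
h = 8492479254507 (h = 3 - (-172130 + 3259166)*(-3471256 + 720242) = 3 - 3087036*(-2751014) = 3 - 1*(-8492479254504) = 3 + 8492479254504 = 8492479254507)
h/r = 8492479254507/(-6998645) = 8492479254507*(-1/6998645) = -8492479254507/6998645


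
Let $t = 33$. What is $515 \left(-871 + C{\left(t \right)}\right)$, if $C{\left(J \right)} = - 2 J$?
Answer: $-482555$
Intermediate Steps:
$515 \left(-871 + C{\left(t \right)}\right) = 515 \left(-871 - 66\right) = 515 \left(-937\right) = -482555$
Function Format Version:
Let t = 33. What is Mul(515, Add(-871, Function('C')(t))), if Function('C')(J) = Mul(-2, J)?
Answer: -482555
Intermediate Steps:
Mul(515, Add(-871, Function('C')(t))) = Mul(515, Add(-871, Mul(-2, 33))) = Mul(515, Add(-871, -66)) = Mul(515, -937) = -482555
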